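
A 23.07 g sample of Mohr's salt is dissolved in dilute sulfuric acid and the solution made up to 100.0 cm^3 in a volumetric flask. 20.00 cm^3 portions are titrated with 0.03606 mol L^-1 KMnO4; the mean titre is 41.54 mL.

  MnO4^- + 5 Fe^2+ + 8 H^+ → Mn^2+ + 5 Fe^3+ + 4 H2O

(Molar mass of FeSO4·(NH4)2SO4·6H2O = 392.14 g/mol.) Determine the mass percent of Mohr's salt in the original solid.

n(KMnO4) per titration = 0.04154 × 0.03606 = 1.498 × 10^-3 mol
From the 5:1 ratio, n(FeSO4·(NH4)2SO4·6H2O) in each aliquot = 5/1 × 1.498 × 10^-3 = 7.490 × 10^-3 mol
n(FeSO4·(NH4)2SO4·6H2O) in the whole flask = 7.490 × 10^-3 × 100.0/20.00 = 0.03745 mol
mass of FeSO4·(NH4)2SO4·6H2O = 0.03745 × 392.14 = 14.68 g
% FeSO4·(NH4)2SO4·6H2O = 14.68 / 23.07 × 100 = 63.65 %

63.65 %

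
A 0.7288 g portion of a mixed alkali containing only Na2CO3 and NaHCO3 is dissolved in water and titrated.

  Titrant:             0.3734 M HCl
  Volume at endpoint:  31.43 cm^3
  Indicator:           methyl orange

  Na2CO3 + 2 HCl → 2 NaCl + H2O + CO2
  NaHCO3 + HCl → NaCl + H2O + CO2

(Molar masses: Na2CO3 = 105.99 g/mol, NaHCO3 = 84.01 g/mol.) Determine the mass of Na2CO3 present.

n(HCl) = 0.03143 × 0.3734 = 0.01174 mol
Let x = n(Na2CO3), y = n(NaHCO3).
Titrant: 2x + 1y = 0.01174;  mass: 105.99x + 84.01y = 0.7288
Solving, x = 4.145 × 10^-3 mol, y = 3.445 × 10^-3 mol
mass of Na2CO3 = 4.145 × 10^-3 × 105.99 = 0.4394 g

0.4394 g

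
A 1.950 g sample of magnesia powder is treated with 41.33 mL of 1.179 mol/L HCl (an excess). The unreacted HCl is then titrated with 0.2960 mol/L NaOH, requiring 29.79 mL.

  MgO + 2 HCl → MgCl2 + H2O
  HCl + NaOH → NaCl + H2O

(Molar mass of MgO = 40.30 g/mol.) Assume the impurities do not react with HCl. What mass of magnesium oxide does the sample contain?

n(HCl) added = 0.04133 × 1.179 = 0.04873 mol
n(NaOH) used in back-titration = 0.02979 × 0.2960 = 8.818 × 10^-3 mol
n(HCl) left over = 8.818 × 10^-3 mol (1:1 ratio)
n(HCl) consumed by analyte = 0.04873 − 8.818 × 10^-3 = 0.03991 mol
From the 1:2 ratio, n(MgO) = 1/2 × 0.03991 = 0.01996 mol
mass of MgO = 0.01996 × 40.30 = 0.8042 g

0.8042 g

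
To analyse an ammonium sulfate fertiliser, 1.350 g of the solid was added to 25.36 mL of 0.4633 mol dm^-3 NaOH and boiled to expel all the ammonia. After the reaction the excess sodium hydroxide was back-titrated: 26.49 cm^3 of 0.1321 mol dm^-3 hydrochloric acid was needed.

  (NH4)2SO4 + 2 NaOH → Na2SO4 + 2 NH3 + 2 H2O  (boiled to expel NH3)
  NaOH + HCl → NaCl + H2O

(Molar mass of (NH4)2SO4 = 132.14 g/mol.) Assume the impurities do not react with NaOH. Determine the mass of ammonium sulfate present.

n(NaOH) added = 0.02536 × 0.4633 = 0.01175 mol
n(HCl) used in back-titration = 0.02649 × 0.1321 = 3.499 × 10^-3 mol
n(NaOH) left over = 3.499 × 10^-3 mol (1:1 ratio)
n(NaOH) consumed by analyte = 0.01175 − 3.499 × 10^-3 = 8.250 × 10^-3 mol
From the 1:2 ratio, n((NH4)2SO4) = 1/2 × 8.250 × 10^-3 = 4.125 × 10^-3 mol
mass of (NH4)2SO4 = 4.125 × 10^-3 × 132.14 = 0.5451 g

0.5451 g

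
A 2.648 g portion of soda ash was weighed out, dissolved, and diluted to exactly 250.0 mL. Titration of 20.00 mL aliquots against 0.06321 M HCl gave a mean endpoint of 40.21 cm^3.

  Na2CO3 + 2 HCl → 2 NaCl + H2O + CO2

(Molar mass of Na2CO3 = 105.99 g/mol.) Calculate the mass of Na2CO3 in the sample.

1.684 g

n(HCl) per titration = 0.04021 × 0.06321 = 2.542 × 10^-3 mol
From the 1:2 ratio, n(Na2CO3) in each aliquot = 1/2 × 2.542 × 10^-3 = 1.271 × 10^-3 mol
n(Na2CO3) in the whole flask = 1.271 × 10^-3 × 250.0/20.00 = 0.01589 mol
mass of Na2CO3 = 0.01589 × 105.99 = 1.684 g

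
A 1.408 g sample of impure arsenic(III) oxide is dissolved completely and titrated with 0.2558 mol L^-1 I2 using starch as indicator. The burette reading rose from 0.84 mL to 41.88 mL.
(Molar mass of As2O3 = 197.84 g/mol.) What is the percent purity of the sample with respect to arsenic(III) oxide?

As2O3 + 2 I2 + 2 H2O → As2O5 + 4 HI
n(I2) = 0.04104 L × 0.2558 mol/L = 0.01050 mol
From the 1:2 ratio, n(As2O3) = 1/2 × 0.01050 = 5.249 × 10^-3 mol
mass of As2O3 = 5.249 × 10^-3 × 197.84 g/mol = 1.038 g
% As2O3 = 1.038 / 1.408 × 100 = 73.75 %

73.75 %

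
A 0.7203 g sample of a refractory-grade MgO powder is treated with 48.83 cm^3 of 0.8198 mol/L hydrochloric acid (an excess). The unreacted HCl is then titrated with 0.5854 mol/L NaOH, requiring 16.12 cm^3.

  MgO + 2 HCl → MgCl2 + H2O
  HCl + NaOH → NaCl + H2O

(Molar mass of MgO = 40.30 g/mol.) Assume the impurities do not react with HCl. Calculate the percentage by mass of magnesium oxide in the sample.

n(HCl) added = 0.04883 × 0.8198 = 0.04003 mol
n(NaOH) used in back-titration = 0.01612 × 0.5854 = 9.437 × 10^-3 mol
n(HCl) left over = 9.437 × 10^-3 mol (1:1 ratio)
n(HCl) consumed by analyte = 0.04003 − 9.437 × 10^-3 = 0.03059 mol
From the 1:2 ratio, n(MgO) = 1/2 × 0.03059 = 0.01530 mol
mass of MgO = 0.01530 × 40.30 = 0.6165 g
% MgO = 0.6165 / 0.7203 × 100 = 85.59 %

85.59 %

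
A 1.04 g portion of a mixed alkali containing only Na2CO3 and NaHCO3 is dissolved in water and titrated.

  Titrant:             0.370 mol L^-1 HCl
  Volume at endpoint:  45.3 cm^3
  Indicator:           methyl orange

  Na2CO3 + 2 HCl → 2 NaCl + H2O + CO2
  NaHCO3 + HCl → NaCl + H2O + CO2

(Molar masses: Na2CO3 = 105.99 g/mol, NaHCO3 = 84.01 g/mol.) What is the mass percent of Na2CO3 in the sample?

n(HCl) = 0.0453 × 0.370 = 0.0168 mol
Let x = n(Na2CO3), y = n(NaHCO3).
Titrant: 2x + 1y = 0.0168;  mass: 105.99x + 84.01y = 1.04
Solving, x = 5.93 × 10^-3 mol, y = 4.89 × 10^-3 mol
mass of Na2CO3 = 5.93 × 10^-3 × 105.99 = 0.629 g
% Na2CO3 = 0.629 / 1.04 × 100 = 60.5 %

60.5 %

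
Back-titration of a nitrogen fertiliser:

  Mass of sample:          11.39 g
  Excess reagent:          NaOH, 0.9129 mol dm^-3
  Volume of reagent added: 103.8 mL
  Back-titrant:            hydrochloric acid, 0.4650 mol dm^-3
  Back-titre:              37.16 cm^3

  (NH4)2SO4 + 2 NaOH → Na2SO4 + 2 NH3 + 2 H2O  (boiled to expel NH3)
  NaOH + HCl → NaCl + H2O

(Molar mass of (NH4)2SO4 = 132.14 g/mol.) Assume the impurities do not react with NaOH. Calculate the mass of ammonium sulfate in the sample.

n(NaOH) added = 0.1038 × 0.9129 = 0.09476 mol
n(HCl) used in back-titration = 0.03716 × 0.4650 = 0.01728 mol
n(NaOH) left over = 0.01728 mol (1:1 ratio)
n(NaOH) consumed by analyte = 0.09476 − 0.01728 = 0.07748 mol
From the 1:2 ratio, n((NH4)2SO4) = 1/2 × 0.07748 = 0.03874 mol
mass of (NH4)2SO4 = 0.03874 × 132.14 = 5.119 g

5.119 g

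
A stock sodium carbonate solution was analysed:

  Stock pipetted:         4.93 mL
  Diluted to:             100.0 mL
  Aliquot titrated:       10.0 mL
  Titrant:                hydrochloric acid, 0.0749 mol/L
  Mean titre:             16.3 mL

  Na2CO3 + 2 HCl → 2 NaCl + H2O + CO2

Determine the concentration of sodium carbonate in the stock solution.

1.24 mol/L

n(HCl) = 0.0163 × 0.0749 = 1.22 × 10^-3 mol
From the 1:2 ratio, n(Na2CO3) in the aliquot = 1/2 × 1.22 × 10^-3 = 6.10 × 10^-4 mol
[Na2CO3]_dilute = 6.10 × 10^-4 / 0.0100 = 0.0610 mol/L
Dilution factor = 100.0 / 4.93 = 20.28
[Na2CO3]_stock = 0.0610 × 20.28 = 1.24 mol/L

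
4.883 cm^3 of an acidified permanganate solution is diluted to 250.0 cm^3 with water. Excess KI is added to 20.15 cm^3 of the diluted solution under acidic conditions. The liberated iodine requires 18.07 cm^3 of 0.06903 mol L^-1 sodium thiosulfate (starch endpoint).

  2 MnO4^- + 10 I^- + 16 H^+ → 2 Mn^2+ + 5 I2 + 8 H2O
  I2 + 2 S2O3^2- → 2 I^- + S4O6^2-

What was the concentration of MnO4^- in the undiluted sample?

n(S2O3^2-) = 0.01807 × 0.06903 = 1.247 × 10^-3 mol
n(I2) = n(S2O3^2-)/2 = 6.237 × 10^-4 mol
From the 2:5 ratio, n(MnO4^-) in the aliquot = 2/5 × 6.237 × 10^-4 = 2.495 × 10^-4 mol
[MnO4^-]_dilute = 2.495 × 10^-4 / 0.02015 = 0.01238 mol/L
[MnO4^-]_original = 0.01238 × 250.0/4.883 = 0.6339 mol/L

0.6339 mol/L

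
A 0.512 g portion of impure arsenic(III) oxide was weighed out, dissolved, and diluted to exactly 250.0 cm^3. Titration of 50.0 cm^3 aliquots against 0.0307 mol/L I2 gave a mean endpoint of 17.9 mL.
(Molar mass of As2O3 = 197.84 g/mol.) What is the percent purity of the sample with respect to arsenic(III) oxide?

As2O3 + 2 I2 + 2 H2O → As2O5 + 4 HI
n(I2) per titration = 0.0179 × 0.0307 = 5.50 × 10^-4 mol
From the 1:2 ratio, n(As2O3) in each aliquot = 1/2 × 5.50 × 10^-4 = 2.75 × 10^-4 mol
n(As2O3) in the whole flask = 2.75 × 10^-4 × 250.0/50.0 = 1.37 × 10^-3 mol
mass of As2O3 = 1.37 × 10^-3 × 197.84 = 0.272 g
% As2O3 = 0.272 / 0.512 × 100 = 53.1 %

53.1 %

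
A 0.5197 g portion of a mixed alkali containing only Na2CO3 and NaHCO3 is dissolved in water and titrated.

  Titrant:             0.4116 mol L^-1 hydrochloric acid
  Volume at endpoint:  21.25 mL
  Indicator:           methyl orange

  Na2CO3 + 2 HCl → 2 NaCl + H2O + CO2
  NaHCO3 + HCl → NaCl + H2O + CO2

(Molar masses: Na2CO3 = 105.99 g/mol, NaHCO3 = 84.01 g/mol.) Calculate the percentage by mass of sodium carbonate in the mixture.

n(HCl) = 0.02125 × 0.4116 = 8.747 × 10^-3 mol
Let x = n(Na2CO3), y = n(NaHCO3).
Titrant: 2x + 1y = 8.747 × 10^-3;  mass: 105.99x + 84.01y = 0.5197
Solving, x = 3.468 × 10^-3 mol, y = 1.811 × 10^-3 mol
mass of Na2CO3 = 3.468 × 10^-3 × 105.99 = 0.3675 g
% Na2CO3 = 0.3675 / 0.5197 × 100 = 70.72 %

70.72 %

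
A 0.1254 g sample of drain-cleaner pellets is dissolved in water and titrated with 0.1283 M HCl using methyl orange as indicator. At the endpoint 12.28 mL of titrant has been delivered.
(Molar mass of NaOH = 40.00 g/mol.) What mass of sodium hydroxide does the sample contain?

NaOH + HCl → NaCl + H2O
n(HCl) = 0.01228 L × 0.1283 mol/L = 1.576 × 10^-3 mol
n(NaOH) = 1.576 × 10^-3 mol (1:1 ratio)
mass of NaOH = 1.576 × 10^-3 × 40.00 g/mol = 0.06302 g

0.06302 g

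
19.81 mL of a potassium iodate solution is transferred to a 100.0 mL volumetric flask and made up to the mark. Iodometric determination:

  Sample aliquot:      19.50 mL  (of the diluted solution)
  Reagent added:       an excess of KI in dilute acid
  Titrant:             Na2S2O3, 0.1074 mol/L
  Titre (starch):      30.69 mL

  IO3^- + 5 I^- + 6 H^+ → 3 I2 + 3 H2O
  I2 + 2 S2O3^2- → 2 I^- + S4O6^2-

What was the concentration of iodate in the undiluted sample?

n(S2O3^2-) = 0.03069 × 0.1074 = 3.296 × 10^-3 mol
n(I2) = n(S2O3^2-)/2 = 1.648 × 10^-3 mol
From the 1:3 ratio, n(IO3^-) in the aliquot = 1/3 × 1.648 × 10^-3 = 5.494 × 10^-4 mol
[IO3^-]_dilute = 5.494 × 10^-4 / 0.01950 = 0.02817 mol/L
[IO3^-]_original = 0.02817 × 100.0/19.81 = 0.1422 mol/L

0.1422 mol/L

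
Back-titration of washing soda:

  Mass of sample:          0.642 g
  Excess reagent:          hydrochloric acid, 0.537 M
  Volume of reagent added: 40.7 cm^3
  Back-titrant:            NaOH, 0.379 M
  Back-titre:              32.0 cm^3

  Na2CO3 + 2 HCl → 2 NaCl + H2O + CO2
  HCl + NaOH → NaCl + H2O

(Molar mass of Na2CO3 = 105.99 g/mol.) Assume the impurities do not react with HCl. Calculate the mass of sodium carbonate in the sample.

n(HCl) added = 0.0407 × 0.537 = 0.0219 mol
n(NaOH) used in back-titration = 0.0320 × 0.379 = 0.0121 mol
n(HCl) left over = 0.0121 mol (1:1 ratio)
n(HCl) consumed by analyte = 0.0219 − 0.0121 = 9.73 × 10^-3 mol
From the 1:2 ratio, n(Na2CO3) = 1/2 × 9.73 × 10^-3 = 4.86 × 10^-3 mol
mass of Na2CO3 = 4.86 × 10^-3 × 105.99 = 0.516 g

0.516 g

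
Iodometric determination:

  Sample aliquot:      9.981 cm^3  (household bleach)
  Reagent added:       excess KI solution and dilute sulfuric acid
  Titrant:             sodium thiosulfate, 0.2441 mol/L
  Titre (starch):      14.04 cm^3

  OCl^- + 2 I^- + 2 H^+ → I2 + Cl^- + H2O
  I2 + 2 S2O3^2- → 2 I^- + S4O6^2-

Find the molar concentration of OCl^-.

n(S2O3^2-) = 0.01404 × 0.2441 = 3.427 × 10^-3 mol
n(I2) = n(S2O3^2-)/2 = 1.714 × 10^-3 mol
n(OCl^-) in the aliquot = 1.714 × 10^-3 mol (1:1 ratio)
[OCl^-] = 1.714 × 10^-3 / 0.009981 = 0.1717 mol/L

0.1717 mol/L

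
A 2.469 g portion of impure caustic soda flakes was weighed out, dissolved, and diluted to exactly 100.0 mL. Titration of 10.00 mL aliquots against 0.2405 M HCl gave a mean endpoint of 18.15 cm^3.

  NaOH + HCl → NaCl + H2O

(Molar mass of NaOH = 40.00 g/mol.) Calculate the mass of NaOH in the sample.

1.746 g

n(HCl) per titration = 0.01815 × 0.2405 = 4.365 × 10^-3 mol
n(NaOH) in each aliquot = 4.365 × 10^-3 mol (1:1 ratio)
n(NaOH) in the whole flask = 4.365 × 10^-3 × 100.0/10.00 = 0.04365 mol
mass of NaOH = 0.04365 × 40.00 = 1.746 g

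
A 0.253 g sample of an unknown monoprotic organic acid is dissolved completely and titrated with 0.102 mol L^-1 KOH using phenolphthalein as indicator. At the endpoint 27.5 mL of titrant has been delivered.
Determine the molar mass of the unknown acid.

90.2 g/mol

n(KOH) = 0.0275 L × 0.102 mol/L = 2.80 × 10^-3 mol
n(HA) = 2.80 × 10^-3 mol (1:1 ratio)
M = m / n = 0.253 g / 2.80 × 10^-3 mol = 90.2 g/mol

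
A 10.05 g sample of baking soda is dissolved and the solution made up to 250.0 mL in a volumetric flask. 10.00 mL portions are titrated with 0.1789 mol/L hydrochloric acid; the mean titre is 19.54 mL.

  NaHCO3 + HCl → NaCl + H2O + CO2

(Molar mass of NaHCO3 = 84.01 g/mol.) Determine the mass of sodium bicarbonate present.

n(HCl) per titration = 0.01954 × 0.1789 = 3.496 × 10^-3 mol
n(NaHCO3) in each aliquot = 3.496 × 10^-3 mol (1:1 ratio)
n(NaHCO3) in the whole flask = 3.496 × 10^-3 × 250.0/10.00 = 0.08739 mol
mass of NaHCO3 = 0.08739 × 84.01 = 7.342 g

7.342 g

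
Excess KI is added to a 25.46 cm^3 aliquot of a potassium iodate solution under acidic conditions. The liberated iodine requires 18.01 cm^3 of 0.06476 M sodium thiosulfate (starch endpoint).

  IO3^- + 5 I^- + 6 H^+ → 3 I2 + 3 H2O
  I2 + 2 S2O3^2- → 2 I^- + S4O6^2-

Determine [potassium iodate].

n(S2O3^2-) = 0.01801 × 0.06476 = 1.166 × 10^-3 mol
n(I2) = n(S2O3^2-)/2 = 5.832 × 10^-4 mol
From the 1:3 ratio, n(IO3^-) in the aliquot = 1/3 × 5.832 × 10^-4 = 1.944 × 10^-4 mol
[IO3^-] = 1.944 × 10^-4 / 0.02546 = 0.007635 mol/L

0.007635 M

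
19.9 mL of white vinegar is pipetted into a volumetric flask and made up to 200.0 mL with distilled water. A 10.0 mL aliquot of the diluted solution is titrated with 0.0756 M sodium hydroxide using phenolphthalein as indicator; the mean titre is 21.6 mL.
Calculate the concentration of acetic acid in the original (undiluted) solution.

CH3COOH + NaOH → CH3COONa + H2O
n(NaOH) = 0.0216 × 0.0756 = 1.63 × 10^-3 mol
n(CH3COOH) in the aliquot = 1.63 × 10^-3 mol (1:1 ratio)
[CH3COOH]_dilute = 1.63 × 10^-3 / 0.0100 = 0.163 mol/L
Dilution factor = 200.0 / 19.9 = 10.05
[CH3COOH]_stock = 0.163 × 10.05 = 1.64 mol/L

1.64 M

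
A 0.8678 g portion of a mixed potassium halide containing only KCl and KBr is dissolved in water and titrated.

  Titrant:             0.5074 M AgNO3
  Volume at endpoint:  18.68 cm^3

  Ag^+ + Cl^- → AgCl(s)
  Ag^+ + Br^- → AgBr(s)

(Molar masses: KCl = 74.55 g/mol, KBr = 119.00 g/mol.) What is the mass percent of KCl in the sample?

50.27 %

n(AgNO3) = 0.01868 × 0.5074 = 9.478 × 10^-3 mol
Let x = n(KCl), y = n(KBr).
Titrant: 1x + 1y = 9.478 × 10^-3;  mass: 74.55x + 119.00y = 0.8678
Solving, x = 5.852 × 10^-3 mol, y = 3.626 × 10^-3 mol
mass of KCl = 5.852 × 10^-3 × 74.55 = 0.4362 g
% KCl = 0.4362 / 0.8678 × 100 = 50.27 %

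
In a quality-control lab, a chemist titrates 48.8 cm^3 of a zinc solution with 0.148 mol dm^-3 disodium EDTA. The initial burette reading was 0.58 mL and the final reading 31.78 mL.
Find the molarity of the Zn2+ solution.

0.0946 mol/L

Zn^2+ + EDTA^4- → [Zn(EDTA)]^2-
n(EDTA) = 0.0312 L × 0.148 mol/L = 4.62 × 10^-3 mol
n(Zn2+) = 4.62 × 10^-3 mol (1:1 mole ratio)
[Zn2+] = 4.62 × 10^-3 mol / 0.0488 L = 0.0946 mol/L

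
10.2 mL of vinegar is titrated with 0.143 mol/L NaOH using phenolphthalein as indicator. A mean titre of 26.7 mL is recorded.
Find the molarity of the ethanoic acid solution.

0.374 mol/L

CH3COOH + NaOH → CH3COONa + H2O
n(NaOH) = 0.0267 L × 0.143 mol/L = 3.82 × 10^-3 mol
n(CH3COOH) = 3.82 × 10^-3 mol (1:1 mole ratio)
[CH3COOH] = 3.82 × 10^-3 mol / 0.0102 L = 0.374 mol/L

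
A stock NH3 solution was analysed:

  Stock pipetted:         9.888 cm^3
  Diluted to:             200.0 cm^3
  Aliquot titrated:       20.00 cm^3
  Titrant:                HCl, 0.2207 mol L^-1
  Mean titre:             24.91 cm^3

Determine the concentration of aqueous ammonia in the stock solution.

5.560 mol/L

NH3 + HCl → NH4Cl
n(HCl) = 0.02491 × 0.2207 = 5.498 × 10^-3 mol
n(NH3) in the aliquot = 5.498 × 10^-3 mol (1:1 ratio)
[NH3]_dilute = 5.498 × 10^-3 / 0.02000 = 0.2749 mol/L
Dilution factor = 200.0 / 9.888 = 20.23
[NH3]_stock = 0.2749 × 20.23 = 5.560 mol/L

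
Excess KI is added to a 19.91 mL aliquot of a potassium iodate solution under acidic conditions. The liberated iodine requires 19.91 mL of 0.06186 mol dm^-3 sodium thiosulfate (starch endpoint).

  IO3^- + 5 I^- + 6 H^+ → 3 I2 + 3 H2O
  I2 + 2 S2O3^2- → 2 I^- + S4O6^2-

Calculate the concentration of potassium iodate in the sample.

n(S2O3^2-) = 0.01991 × 0.06186 = 1.232 × 10^-3 mol
n(I2) = n(S2O3^2-)/2 = 6.158 × 10^-4 mol
From the 1:3 ratio, n(IO3^-) in the aliquot = 1/3 × 6.158 × 10^-4 = 2.053 × 10^-4 mol
[IO3^-] = 2.053 × 10^-4 / 0.01991 = 0.01031 mol/L

0.01031 mol/L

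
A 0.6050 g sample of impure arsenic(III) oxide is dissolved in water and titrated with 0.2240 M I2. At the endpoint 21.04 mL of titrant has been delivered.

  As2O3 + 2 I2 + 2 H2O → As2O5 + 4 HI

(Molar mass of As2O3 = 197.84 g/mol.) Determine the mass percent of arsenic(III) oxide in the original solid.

77.06 %

n(I2) = 0.02104 L × 0.2240 mol/L = 4.713 × 10^-3 mol
From the 1:2 ratio, n(As2O3) = 1/2 × 4.713 × 10^-3 = 2.356 × 10^-3 mol
mass of As2O3 = 2.356 × 10^-3 × 197.84 g/mol = 0.4662 g
% As2O3 = 0.4662 / 0.6050 × 100 = 77.06 %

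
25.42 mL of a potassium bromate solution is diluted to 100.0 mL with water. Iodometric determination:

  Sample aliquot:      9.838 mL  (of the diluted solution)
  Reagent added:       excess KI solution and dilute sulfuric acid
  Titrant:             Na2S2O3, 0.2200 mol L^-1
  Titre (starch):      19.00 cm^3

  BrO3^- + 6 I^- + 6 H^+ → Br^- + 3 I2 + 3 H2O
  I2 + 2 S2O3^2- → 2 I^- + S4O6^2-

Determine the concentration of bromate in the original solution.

0.2786 mol/L

n(S2O3^2-) = 0.01900 × 0.2200 = 4.180 × 10^-3 mol
n(I2) = n(S2O3^2-)/2 = 2.090 × 10^-3 mol
From the 1:3 ratio, n(BrO3^-) in the aliquot = 1/3 × 2.090 × 10^-3 = 6.967 × 10^-4 mol
[BrO3^-]_dilute = 6.967 × 10^-4 / 0.009838 = 0.07081 mol/L
[BrO3^-]_original = 0.07081 × 100.0/25.42 = 0.2786 mol/L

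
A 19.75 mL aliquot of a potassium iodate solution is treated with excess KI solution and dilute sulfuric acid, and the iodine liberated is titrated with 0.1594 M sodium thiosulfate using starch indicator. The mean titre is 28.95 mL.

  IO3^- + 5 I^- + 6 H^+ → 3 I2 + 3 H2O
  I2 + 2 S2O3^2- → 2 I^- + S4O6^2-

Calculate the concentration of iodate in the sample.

n(S2O3^2-) = 0.02895 × 0.1594 = 4.615 × 10^-3 mol
n(I2) = n(S2O3^2-)/2 = 2.307 × 10^-3 mol
From the 1:3 ratio, n(IO3^-) in the aliquot = 1/3 × 2.307 × 10^-3 = 7.691 × 10^-4 mol
[IO3^-] = 7.691 × 10^-4 / 0.01975 = 0.03894 mol/L

0.03894 M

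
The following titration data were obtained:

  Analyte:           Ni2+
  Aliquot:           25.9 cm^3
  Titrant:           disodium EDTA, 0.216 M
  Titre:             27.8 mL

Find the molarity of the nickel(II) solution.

0.232 M

Ni^2+ + EDTA^4- → [Ni(EDTA)]^2-
n(EDTA) = 0.0278 L × 0.216 mol/L = 6.00 × 10^-3 mol
n(Ni2+) = 6.00 × 10^-3 mol (1:1 mole ratio)
[Ni2+] = 6.00 × 10^-3 mol / 0.0259 L = 0.232 mol/L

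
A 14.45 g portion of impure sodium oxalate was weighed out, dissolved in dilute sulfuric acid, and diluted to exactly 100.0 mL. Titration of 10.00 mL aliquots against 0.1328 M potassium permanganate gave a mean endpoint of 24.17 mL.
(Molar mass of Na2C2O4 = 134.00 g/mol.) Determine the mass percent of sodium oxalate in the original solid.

74.41 %

2 MnO4^- + 5 C2O4^2- + 16 H^+ → 2 Mn^2+ + 10 CO2 + 8 H2O
n(KMnO4) per titration = 0.02417 × 0.1328 = 3.210 × 10^-3 mol
From the 5:2 ratio, n(Na2C2O4) in each aliquot = 5/2 × 3.210 × 10^-3 = 8.024 × 10^-3 mol
n(Na2C2O4) in the whole flask = 8.024 × 10^-3 × 100.0/10.00 = 0.08024 mol
mass of Na2C2O4 = 0.08024 × 134.00 = 10.75 g
% Na2C2O4 = 10.75 / 14.45 × 100 = 74.41 %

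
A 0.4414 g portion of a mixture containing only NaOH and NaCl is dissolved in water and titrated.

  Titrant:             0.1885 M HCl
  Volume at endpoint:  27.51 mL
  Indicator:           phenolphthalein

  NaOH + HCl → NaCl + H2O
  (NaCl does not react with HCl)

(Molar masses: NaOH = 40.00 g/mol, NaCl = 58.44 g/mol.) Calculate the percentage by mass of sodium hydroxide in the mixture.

n(HCl) = 0.02751 × 0.1885 = 5.186 × 10^-3 mol
Let x = n(NaOH), y = n(NaCl).
Titrant: 1x = 5.186 × 10^-3;  mass: 40.00x + 58.44y = 0.4414
Solving, x = 5.186 × 10^-3 mol, y = 4.004 × 10^-3 mol
mass of NaOH = 5.186 × 10^-3 × 40.00 = 0.2074 g
% NaOH = 0.2074 / 0.4414 × 100 = 46.99 %

46.99 %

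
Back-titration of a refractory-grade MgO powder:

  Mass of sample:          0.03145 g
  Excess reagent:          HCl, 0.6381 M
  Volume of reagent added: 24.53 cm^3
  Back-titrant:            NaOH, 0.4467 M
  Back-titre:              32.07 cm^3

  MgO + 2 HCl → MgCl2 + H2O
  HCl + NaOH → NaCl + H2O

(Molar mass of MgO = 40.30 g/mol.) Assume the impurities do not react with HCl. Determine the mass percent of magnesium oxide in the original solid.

n(HCl) added = 0.02453 × 0.6381 = 0.01565 mol
n(NaOH) used in back-titration = 0.03207 × 0.4467 = 0.01433 mol
n(HCl) left over = 0.01433 mol (1:1 ratio)
n(HCl) consumed by analyte = 0.01565 − 0.01433 = 1.327 × 10^-3 mol
From the 1:2 ratio, n(MgO) = 1/2 × 1.327 × 10^-3 = 6.635 × 10^-4 mol
mass of MgO = 6.635 × 10^-4 × 40.30 = 0.02674 g
% MgO = 0.02674 / 0.03145 × 100 = 85.02 %

85.02 %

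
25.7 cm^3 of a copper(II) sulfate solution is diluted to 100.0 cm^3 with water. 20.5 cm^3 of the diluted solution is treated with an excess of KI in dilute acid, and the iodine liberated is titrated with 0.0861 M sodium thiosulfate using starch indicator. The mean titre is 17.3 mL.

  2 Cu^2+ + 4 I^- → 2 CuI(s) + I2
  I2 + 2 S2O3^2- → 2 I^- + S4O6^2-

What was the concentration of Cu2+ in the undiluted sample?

n(S2O3^2-) = 0.0173 × 0.0861 = 1.49 × 10^-3 mol
n(I2) = n(S2O3^2-)/2 = 7.45 × 10^-4 mol
From the 2:1 ratio, n(Cu2+) in the aliquot = 2/1 × 7.45 × 10^-4 = 1.49 × 10^-3 mol
[Cu2+]_dilute = 1.49 × 10^-3 / 0.0205 = 0.0727 mol/L
[Cu2+]_original = 0.0727 × 100.0/25.7 = 0.283 mol/L

0.283 M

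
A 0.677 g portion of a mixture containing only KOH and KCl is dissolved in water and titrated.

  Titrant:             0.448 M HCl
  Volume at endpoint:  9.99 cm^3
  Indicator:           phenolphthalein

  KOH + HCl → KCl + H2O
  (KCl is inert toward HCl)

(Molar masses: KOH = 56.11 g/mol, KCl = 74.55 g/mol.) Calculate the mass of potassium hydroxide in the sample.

n(HCl) = 0.00999 × 0.448 = 4.48 × 10^-3 mol
Let x = n(KOH), y = n(KCl).
Titrant: 1x = 4.48 × 10^-3;  mass: 56.11x + 74.55y = 0.677
Solving, x = 4.48 × 10^-3 mol, y = 5.71 × 10^-3 mol
mass of KOH = 4.48 × 10^-3 × 56.11 = 0.251 g

0.251 g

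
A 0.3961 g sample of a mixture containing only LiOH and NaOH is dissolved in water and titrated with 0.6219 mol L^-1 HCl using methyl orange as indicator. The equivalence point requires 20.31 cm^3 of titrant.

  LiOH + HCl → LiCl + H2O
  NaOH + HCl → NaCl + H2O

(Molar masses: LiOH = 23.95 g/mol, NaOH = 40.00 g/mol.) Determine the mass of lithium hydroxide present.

0.1628 g

n(HCl) = 0.02031 × 0.6219 = 0.01263 mol
Let x = n(LiOH), y = n(NaOH).
Titrant: 1x + 1y = 0.01263;  mass: 23.95x + 40.00y = 0.3961
Solving, x = 6.799 × 10^-3 mol, y = 5.831 × 10^-3 mol
mass of LiOH = 6.799 × 10^-3 × 23.95 = 0.1628 g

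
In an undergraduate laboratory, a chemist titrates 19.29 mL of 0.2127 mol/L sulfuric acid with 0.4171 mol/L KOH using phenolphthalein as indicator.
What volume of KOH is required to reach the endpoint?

H2SO4 + 2 KOH → K2SO4 + 2 H2O
n(H2SO4) = 0.01929 L × 0.2127 mol/L = 4.103 × 10^-3 mol
From the 2:1 stoichiometry, n(KOH) = 2/1 × 4.103 × 10^-3 = 8.206 × 10^-3 mol
V(KOH) = 8.206 × 10^-3 mol / 0.4171 mol/L = 0.01967 L = 19.67 mL

19.67 mL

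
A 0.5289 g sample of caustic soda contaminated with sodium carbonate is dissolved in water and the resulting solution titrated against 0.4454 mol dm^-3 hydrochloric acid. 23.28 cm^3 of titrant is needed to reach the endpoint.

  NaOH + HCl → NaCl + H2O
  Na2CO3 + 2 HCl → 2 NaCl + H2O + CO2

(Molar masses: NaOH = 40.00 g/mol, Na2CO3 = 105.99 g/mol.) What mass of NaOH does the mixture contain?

0.06341 g

n(HCl) = 0.02328 × 0.4454 = 0.01037 mol
Let x = n(NaOH), y = n(Na2CO3).
Titrant: 1x + 2y = 0.01037;  mass: 40.00x + 105.99y = 0.5289
Solving, x = 1.585 × 10^-3 mol, y = 4.392 × 10^-3 mol
mass of NaOH = 1.585 × 10^-3 × 40.00 = 0.06341 g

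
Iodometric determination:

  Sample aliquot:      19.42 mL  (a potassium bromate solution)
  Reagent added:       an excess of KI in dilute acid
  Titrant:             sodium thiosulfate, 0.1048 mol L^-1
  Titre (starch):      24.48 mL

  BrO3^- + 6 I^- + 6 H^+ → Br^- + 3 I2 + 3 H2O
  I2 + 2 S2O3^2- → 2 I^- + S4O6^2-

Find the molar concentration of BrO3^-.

n(S2O3^2-) = 0.02448 × 0.1048 = 2.566 × 10^-3 mol
n(I2) = n(S2O3^2-)/2 = 1.283 × 10^-3 mol
From the 1:3 ratio, n(BrO3^-) in the aliquot = 1/3 × 1.283 × 10^-3 = 4.276 × 10^-4 mol
[BrO3^-] = 4.276 × 10^-4 / 0.01942 = 0.02202 mol/L

0.02202 mol/L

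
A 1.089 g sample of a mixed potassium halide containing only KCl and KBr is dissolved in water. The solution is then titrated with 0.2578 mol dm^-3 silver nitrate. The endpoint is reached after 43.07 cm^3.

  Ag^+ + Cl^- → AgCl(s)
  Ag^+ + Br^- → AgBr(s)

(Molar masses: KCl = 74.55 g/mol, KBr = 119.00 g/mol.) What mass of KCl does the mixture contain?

0.3896 g

n(AgNO3) = 0.04307 × 0.2578 = 0.01110 mol
Let x = n(KCl), y = n(KBr).
Titrant: 1x + 1y = 0.01110;  mass: 74.55x + 119.00y = 1.089
Solving, x = 5.226 × 10^-3 mol, y = 5.877 × 10^-3 mol
mass of KCl = 5.226 × 10^-3 × 74.55 = 0.3896 g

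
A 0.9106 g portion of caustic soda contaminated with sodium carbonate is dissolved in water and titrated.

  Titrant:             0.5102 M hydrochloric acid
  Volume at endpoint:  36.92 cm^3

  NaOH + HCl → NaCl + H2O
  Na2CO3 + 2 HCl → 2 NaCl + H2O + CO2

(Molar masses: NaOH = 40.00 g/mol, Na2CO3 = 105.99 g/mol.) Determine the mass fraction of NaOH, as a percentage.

29.63 %

n(HCl) = 0.03692 × 0.5102 = 0.01884 mol
Let x = n(NaOH), y = n(Na2CO3).
Titrant: 1x + 2y = 0.01884;  mass: 40.00x + 105.99y = 0.9106
Solving, x = 6.744 × 10^-3 mol, y = 6.046 × 10^-3 mol
mass of NaOH = 6.744 × 10^-3 × 40.00 = 0.2698 g
% NaOH = 0.2698 / 0.9106 × 100 = 29.63 %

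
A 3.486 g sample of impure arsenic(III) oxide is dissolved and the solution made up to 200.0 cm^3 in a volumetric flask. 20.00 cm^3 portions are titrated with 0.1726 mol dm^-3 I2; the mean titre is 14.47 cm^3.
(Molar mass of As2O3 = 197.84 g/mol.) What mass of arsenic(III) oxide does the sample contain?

As2O3 + 2 I2 + 2 H2O → As2O5 + 4 HI
n(I2) per titration = 0.01447 × 0.1726 = 2.498 × 10^-3 mol
From the 1:2 ratio, n(As2O3) in each aliquot = 1/2 × 2.498 × 10^-3 = 1.249 × 10^-3 mol
n(As2O3) in the whole flask = 1.249 × 10^-3 × 200.0/20.00 = 0.01249 mol
mass of As2O3 = 0.01249 × 197.84 = 2.471 g

2.471 g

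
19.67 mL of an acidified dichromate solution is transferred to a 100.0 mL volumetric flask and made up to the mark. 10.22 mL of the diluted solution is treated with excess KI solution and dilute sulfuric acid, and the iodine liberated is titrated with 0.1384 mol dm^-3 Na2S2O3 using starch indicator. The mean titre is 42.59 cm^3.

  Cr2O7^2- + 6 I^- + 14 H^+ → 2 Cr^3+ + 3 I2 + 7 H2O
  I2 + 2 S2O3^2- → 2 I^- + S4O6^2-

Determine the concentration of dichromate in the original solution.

0.4887 mol/L

n(S2O3^2-) = 0.04259 × 0.1384 = 5.894 × 10^-3 mol
n(I2) = n(S2O3^2-)/2 = 2.947 × 10^-3 mol
From the 1:3 ratio, n(Cr2O7^2-) in the aliquot = 1/3 × 2.947 × 10^-3 = 9.824 × 10^-4 mol
[Cr2O7^2-]_dilute = 9.824 × 10^-4 / 0.01022 = 0.09613 mol/L
[Cr2O7^2-]_original = 0.09613 × 100.0/19.67 = 0.4887 mol/L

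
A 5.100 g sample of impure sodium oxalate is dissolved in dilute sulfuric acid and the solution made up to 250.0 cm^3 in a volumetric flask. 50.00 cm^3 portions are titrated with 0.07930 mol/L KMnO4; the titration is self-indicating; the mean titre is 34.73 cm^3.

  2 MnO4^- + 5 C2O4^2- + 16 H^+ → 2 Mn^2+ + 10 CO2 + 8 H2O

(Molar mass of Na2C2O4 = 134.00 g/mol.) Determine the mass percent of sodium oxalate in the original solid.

n(KMnO4) per titration = 0.03473 × 0.07930 = 2.754 × 10^-3 mol
From the 5:2 ratio, n(Na2C2O4) in each aliquot = 5/2 × 2.754 × 10^-3 = 6.885 × 10^-3 mol
n(Na2C2O4) in the whole flask = 6.885 × 10^-3 × 250.0/50.00 = 0.03443 mol
mass of Na2C2O4 = 0.03443 × 134.00 = 4.613 g
% Na2C2O4 = 4.613 / 5.100 × 100 = 90.45 %

90.45 %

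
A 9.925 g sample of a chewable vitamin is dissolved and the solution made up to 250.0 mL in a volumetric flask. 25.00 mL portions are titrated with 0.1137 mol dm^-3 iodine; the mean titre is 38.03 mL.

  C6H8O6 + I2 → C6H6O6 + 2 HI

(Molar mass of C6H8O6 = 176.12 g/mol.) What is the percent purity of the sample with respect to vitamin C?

76.73 %

n(I2) per titration = 0.03803 × 0.1137 = 4.324 × 10^-3 mol
n(C6H8O6) in each aliquot = 4.324 × 10^-3 mol (1:1 ratio)
n(C6H8O6) in the whole flask = 4.324 × 10^-3 × 250.0/25.00 = 0.04324 mol
mass of C6H8O6 = 0.04324 × 176.12 = 7.615 g
% C6H8O6 = 7.615 / 9.925 × 100 = 76.73 %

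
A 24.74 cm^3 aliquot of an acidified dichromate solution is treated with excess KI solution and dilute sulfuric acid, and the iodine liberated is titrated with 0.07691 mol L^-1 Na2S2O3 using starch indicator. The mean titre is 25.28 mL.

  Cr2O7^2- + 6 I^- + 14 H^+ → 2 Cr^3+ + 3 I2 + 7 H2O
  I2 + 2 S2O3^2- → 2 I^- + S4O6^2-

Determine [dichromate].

n(S2O3^2-) = 0.02528 × 0.07691 = 1.944 × 10^-3 mol
n(I2) = n(S2O3^2-)/2 = 9.721 × 10^-4 mol
From the 1:3 ratio, n(Cr2O7^2-) in the aliquot = 1/3 × 9.721 × 10^-4 = 3.240 × 10^-4 mol
[Cr2O7^2-] = 3.240 × 10^-4 / 0.02474 = 0.01310 mol/L

0.01310 mol/L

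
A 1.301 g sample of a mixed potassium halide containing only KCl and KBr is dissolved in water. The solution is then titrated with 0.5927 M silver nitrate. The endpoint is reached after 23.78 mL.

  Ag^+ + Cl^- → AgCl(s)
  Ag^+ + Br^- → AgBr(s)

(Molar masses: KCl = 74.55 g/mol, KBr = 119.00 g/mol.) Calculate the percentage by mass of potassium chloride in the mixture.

48.50 %

n(AgNO3) = 0.02378 × 0.5927 = 0.01409 mol
Let x = n(KCl), y = n(KBr).
Titrant: 1x + 1y = 0.01409;  mass: 74.55x + 119.00y = 1.301
Solving, x = 8.464 × 10^-3 mol, y = 5.630 × 10^-3 mol
mass of KCl = 8.464 × 10^-3 × 74.55 = 0.6310 g
% KCl = 0.6310 / 1.301 × 100 = 48.50 %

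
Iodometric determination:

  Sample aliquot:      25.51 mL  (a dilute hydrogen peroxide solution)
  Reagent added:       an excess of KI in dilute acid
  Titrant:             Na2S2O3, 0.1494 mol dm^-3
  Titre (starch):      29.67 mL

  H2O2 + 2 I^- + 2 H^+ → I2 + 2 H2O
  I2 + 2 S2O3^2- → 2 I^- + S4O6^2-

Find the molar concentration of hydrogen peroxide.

0.08688 mol/L

n(S2O3^2-) = 0.02967 × 0.1494 = 4.433 × 10^-3 mol
n(I2) = n(S2O3^2-)/2 = 2.216 × 10^-3 mol
n(H2O2) in the aliquot = 2.216 × 10^-3 mol (1:1 ratio)
[H2O2] = 2.216 × 10^-3 / 0.02551 = 0.08688 mol/L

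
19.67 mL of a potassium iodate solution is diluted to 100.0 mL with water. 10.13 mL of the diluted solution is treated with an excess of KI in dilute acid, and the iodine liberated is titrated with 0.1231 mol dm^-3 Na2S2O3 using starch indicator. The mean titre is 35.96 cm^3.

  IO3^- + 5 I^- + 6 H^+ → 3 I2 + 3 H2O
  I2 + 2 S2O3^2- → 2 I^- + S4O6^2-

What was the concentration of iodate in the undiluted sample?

0.3703 mol/L

n(S2O3^2-) = 0.03596 × 0.1231 = 4.427 × 10^-3 mol
n(I2) = n(S2O3^2-)/2 = 2.213 × 10^-3 mol
From the 1:3 ratio, n(IO3^-) in the aliquot = 1/3 × 2.213 × 10^-3 = 7.378 × 10^-4 mol
[IO3^-]_dilute = 7.378 × 10^-4 / 0.01013 = 0.07283 mol/L
[IO3^-]_original = 0.07283 × 100.0/19.67 = 0.3703 mol/L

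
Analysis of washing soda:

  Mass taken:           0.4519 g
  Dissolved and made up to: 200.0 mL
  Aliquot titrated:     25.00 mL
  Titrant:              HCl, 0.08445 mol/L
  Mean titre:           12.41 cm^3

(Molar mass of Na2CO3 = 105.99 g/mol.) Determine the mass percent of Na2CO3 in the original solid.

98.32 %

Na2CO3 + 2 HCl → 2 NaCl + H2O + CO2
n(HCl) per titration = 0.01241 × 0.08445 = 1.048 × 10^-3 mol
From the 1:2 ratio, n(Na2CO3) in each aliquot = 1/2 × 1.048 × 10^-3 = 5.240 × 10^-4 mol
n(Na2CO3) in the whole flask = 5.240 × 10^-4 × 200.0/25.00 = 4.192 × 10^-3 mol
mass of Na2CO3 = 4.192 × 10^-3 × 105.99 = 0.4443 g
% Na2CO3 = 0.4443 / 0.4519 × 100 = 98.32 %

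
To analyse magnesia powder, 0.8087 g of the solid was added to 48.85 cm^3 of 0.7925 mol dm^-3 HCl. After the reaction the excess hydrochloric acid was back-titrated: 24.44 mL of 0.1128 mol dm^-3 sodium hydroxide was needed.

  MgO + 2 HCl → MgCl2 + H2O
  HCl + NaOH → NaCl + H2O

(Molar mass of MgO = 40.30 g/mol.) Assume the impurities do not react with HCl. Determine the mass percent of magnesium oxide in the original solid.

n(HCl) added = 0.04885 × 0.7925 = 0.03871 mol
n(NaOH) used in back-titration = 0.02444 × 0.1128 = 2.757 × 10^-3 mol
n(HCl) left over = 2.757 × 10^-3 mol (1:1 ratio)
n(HCl) consumed by analyte = 0.03871 − 2.757 × 10^-3 = 0.03596 mol
From the 1:2 ratio, n(MgO) = 1/2 × 0.03596 = 0.01798 mol
mass of MgO = 0.01798 × 40.30 = 0.7245 g
% MgO = 0.7245 / 0.8087 × 100 = 89.59 %

89.59 %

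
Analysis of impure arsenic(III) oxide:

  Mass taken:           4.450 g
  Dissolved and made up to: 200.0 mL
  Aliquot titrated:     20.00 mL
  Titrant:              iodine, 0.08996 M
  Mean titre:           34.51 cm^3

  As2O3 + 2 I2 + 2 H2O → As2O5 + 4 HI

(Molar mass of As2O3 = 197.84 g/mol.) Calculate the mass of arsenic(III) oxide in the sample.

n(I2) per titration = 0.03451 × 0.08996 = 3.105 × 10^-3 mol
From the 1:2 ratio, n(As2O3) in each aliquot = 1/2 × 3.105 × 10^-3 = 1.552 × 10^-3 mol
n(As2O3) in the whole flask = 1.552 × 10^-3 × 200.0/20.00 = 0.01552 mol
mass of As2O3 = 0.01552 × 197.84 = 3.071 g

3.071 g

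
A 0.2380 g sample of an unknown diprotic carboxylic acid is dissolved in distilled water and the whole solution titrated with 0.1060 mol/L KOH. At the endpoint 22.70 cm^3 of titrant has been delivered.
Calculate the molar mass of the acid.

n(KOH) = 0.02270 L × 0.1060 mol/L = 2.406 × 10^-3 mol
From the 1:2 ratio, n(H2A) = 1/2 × 2.406 × 10^-3 = 1.203 × 10^-3 mol
M = m / n = 0.2380 g / 1.203 × 10^-3 mol = 197.8 g/mol

197.8 g/mol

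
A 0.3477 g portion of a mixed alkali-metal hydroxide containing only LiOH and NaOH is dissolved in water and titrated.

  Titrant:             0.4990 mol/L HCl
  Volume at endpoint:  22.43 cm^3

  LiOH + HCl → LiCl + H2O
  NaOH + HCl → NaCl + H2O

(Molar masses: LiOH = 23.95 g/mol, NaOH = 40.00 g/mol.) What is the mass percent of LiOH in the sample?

n(HCl) = 0.02243 × 0.4990 = 0.01119 mol
Let x = n(LiOH), y = n(NaOH).
Titrant: 1x + 1y = 0.01119;  mass: 23.95x + 40.00y = 0.3477
Solving, x = 6.231 × 10^-3 mol, y = 4.962 × 10^-3 mol
mass of LiOH = 6.231 × 10^-3 × 23.95 = 0.1492 g
% LiOH = 0.1492 / 0.3477 × 100 = 42.92 %

42.92 %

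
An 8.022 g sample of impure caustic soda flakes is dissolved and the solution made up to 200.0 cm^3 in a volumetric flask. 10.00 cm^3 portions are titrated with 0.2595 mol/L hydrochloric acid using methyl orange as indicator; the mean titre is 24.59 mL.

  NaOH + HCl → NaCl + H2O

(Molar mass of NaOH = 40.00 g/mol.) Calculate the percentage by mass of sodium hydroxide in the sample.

63.64 %

n(HCl) per titration = 0.02459 × 0.2595 = 6.381 × 10^-3 mol
n(NaOH) in each aliquot = 6.381 × 10^-3 mol (1:1 ratio)
n(NaOH) in the whole flask = 6.381 × 10^-3 × 200.0/10.00 = 0.1276 mol
mass of NaOH = 0.1276 × 40.00 = 5.105 g
% NaOH = 5.105 / 8.022 × 100 = 63.64 %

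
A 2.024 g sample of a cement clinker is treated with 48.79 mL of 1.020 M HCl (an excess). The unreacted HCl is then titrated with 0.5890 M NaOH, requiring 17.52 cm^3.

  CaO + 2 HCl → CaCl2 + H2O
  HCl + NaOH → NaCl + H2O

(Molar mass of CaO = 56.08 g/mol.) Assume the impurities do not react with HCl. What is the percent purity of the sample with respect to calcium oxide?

54.65 %

n(HCl) added = 0.04879 × 1.020 = 0.04977 mol
n(NaOH) used in back-titration = 0.01752 × 0.5890 = 0.01032 mol
n(HCl) left over = 0.01032 mol (1:1 ratio)
n(HCl) consumed by analyte = 0.04977 − 0.01032 = 0.03945 mol
From the 1:2 ratio, n(CaO) = 1/2 × 0.03945 = 0.01972 mol
mass of CaO = 0.01972 × 56.08 = 1.106 g
% CaO = 1.106 / 2.024 × 100 = 54.65 %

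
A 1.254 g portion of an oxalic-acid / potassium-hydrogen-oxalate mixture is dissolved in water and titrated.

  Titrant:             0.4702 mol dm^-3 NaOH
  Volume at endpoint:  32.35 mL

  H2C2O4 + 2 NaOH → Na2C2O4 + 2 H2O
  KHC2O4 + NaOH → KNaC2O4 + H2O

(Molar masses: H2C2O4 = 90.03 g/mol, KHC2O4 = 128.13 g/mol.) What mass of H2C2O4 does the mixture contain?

n(NaOH) = 0.03235 × 0.4702 = 0.01521 mol
Let x = n(H2C2O4), y = n(KHC2O4).
Titrant: 2x + 1y = 0.01521;  mass: 90.03x + 128.13y = 1.254
Solving, x = 4.181 × 10^-3 mol, y = 6.849 × 10^-3 mol
mass of H2C2O4 = 4.181 × 10^-3 × 90.03 = 0.3764 g

0.3764 g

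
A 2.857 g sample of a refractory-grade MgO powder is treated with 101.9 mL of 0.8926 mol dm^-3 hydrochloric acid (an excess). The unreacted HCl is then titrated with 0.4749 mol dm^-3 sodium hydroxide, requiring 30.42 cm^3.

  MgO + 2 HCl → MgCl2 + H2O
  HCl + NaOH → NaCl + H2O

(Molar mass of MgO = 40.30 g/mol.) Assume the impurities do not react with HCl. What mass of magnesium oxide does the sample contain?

1.542 g

n(HCl) added = 0.1019 × 0.8926 = 0.09096 mol
n(NaOH) used in back-titration = 0.03042 × 0.4749 = 0.01445 mol
n(HCl) left over = 0.01445 mol (1:1 ratio)
n(HCl) consumed by analyte = 0.09096 − 0.01445 = 0.07651 mol
From the 1:2 ratio, n(MgO) = 1/2 × 0.07651 = 0.03825 mol
mass of MgO = 0.03825 × 40.30 = 1.542 g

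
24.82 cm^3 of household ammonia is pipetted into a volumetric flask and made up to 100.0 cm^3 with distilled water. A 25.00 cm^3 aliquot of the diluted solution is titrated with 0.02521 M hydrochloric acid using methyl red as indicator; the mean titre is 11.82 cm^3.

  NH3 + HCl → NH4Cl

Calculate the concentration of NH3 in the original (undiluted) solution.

0.04802 M

n(HCl) = 0.01182 × 0.02521 = 2.980 × 10^-4 mol
n(NH3) in the aliquot = 2.980 × 10^-4 mol (1:1 ratio)
[NH3]_dilute = 2.980 × 10^-4 / 0.02500 = 0.01192 mol/L
Dilution factor = 100.0 / 24.82 = 4.029
[NH3]_stock = 0.01192 × 4.029 = 0.04802 mol/L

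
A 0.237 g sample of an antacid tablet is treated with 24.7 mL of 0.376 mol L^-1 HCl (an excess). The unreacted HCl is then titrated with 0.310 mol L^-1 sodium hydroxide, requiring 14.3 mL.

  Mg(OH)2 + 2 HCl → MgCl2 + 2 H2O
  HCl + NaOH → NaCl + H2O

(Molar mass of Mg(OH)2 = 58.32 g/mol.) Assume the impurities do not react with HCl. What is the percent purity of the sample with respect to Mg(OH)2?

59.7 %

n(HCl) added = 0.0247 × 0.376 = 9.29 × 10^-3 mol
n(NaOH) used in back-titration = 0.0143 × 0.310 = 4.43 × 10^-3 mol
n(HCl) left over = 4.43 × 10^-3 mol (1:1 ratio)
n(HCl) consumed by analyte = 9.29 × 10^-3 − 4.43 × 10^-3 = 4.85 × 10^-3 mol
From the 1:2 ratio, n(Mg(OH)2) = 1/2 × 4.85 × 10^-3 = 2.43 × 10^-3 mol
mass of Mg(OH)2 = 2.43 × 10^-3 × 58.32 = 0.142 g
% Mg(OH)2 = 0.142 / 0.237 × 100 = 59.7 %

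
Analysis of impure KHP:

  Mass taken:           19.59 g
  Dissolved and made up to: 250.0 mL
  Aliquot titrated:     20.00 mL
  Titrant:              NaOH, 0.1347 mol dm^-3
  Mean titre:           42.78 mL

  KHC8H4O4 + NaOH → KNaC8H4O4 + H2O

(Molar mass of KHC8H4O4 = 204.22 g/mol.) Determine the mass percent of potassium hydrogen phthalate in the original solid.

75.09 %

n(NaOH) per titration = 0.04278 × 0.1347 = 5.762 × 10^-3 mol
n(KHC8H4O4) in each aliquot = 5.762 × 10^-3 mol (1:1 ratio)
n(KHC8H4O4) in the whole flask = 5.762 × 10^-3 × 250.0/20.00 = 0.07203 mol
mass of KHC8H4O4 = 0.07203 × 204.22 = 14.71 g
% KHC8H4O4 = 14.71 / 19.59 × 100 = 75.09 %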